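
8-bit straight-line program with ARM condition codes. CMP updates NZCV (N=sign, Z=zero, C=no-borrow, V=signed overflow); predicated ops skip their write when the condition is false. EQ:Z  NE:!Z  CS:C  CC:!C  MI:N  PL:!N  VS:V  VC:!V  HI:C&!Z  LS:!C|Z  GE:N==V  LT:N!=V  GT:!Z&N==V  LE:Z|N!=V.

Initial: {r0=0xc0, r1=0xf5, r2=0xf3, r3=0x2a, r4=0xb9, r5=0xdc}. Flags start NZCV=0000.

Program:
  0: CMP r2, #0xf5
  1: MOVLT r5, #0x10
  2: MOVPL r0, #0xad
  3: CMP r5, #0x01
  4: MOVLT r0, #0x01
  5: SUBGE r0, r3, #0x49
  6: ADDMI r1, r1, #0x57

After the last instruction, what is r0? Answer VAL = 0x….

VAL = 0xe1

[0] flags=1000 → (cmp)
[1] flags=1000 LT?T → r5=0x10
[2] flags=1000 PL?F → skip
[3] flags=0010 → (cmp)
[4] flags=0010 LT?F → skip
[5] flags=0010 GE?T → r0=0xe1
[6] flags=0010 MI?F → skip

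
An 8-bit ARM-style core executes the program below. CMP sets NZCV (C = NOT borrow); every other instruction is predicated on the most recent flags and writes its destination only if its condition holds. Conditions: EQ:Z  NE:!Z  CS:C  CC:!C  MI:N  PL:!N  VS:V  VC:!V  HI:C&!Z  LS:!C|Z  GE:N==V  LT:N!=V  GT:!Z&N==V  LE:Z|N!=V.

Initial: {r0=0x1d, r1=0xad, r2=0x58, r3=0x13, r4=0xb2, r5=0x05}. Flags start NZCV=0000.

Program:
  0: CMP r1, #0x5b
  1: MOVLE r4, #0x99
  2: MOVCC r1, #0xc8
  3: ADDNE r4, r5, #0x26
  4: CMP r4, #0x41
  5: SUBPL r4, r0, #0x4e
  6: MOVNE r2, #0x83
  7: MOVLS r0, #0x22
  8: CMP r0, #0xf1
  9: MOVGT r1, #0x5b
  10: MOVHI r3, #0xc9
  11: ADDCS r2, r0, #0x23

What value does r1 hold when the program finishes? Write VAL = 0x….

0: ✓ CMP  NZCV=0011
1: ✓ MOVLE  r4←0x99
2: · MOVCC
3: ✓ ADDNE  r4←0x2b
4: ✓ CMP  NZCV=1000
5: · SUBPL
6: ✓ MOVNE  r2←0x83
7: ✓ MOVLS  r0←0x22
8: ✓ CMP  NZCV=0000
9: ✓ MOVGT  r1←0x5b
10: · MOVHI
11: · ADDCS

VAL = 0x5b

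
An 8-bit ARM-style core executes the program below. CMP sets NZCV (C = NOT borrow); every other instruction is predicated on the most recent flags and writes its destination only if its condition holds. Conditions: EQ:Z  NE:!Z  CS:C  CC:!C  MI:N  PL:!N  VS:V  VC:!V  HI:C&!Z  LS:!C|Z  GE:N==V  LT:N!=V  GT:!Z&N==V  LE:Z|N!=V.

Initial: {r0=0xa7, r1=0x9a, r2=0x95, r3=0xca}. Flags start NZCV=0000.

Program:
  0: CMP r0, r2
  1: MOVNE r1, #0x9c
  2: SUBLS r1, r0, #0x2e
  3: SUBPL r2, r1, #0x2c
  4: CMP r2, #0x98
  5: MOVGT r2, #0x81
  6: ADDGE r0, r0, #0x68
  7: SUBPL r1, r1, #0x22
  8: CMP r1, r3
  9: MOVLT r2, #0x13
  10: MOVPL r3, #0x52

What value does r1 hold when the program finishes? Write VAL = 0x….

[0] flags=0010 → (cmp)
[1] flags=0010 NE?T → r1=0x9c
[2] flags=0010 LS?F → skip
[3] flags=0010 PL?T → r2=0x70
[4] flags=1001 → (cmp)
[5] flags=1001 GT?T → r2=0x81
[6] flags=1001 GE?T → r0=0x0f
[7] flags=1001 PL?F → skip
[8] flags=1000 → (cmp)
[9] flags=1000 LT?T → r2=0x13
[10] flags=1000 PL?F → skip

VAL = 0x9c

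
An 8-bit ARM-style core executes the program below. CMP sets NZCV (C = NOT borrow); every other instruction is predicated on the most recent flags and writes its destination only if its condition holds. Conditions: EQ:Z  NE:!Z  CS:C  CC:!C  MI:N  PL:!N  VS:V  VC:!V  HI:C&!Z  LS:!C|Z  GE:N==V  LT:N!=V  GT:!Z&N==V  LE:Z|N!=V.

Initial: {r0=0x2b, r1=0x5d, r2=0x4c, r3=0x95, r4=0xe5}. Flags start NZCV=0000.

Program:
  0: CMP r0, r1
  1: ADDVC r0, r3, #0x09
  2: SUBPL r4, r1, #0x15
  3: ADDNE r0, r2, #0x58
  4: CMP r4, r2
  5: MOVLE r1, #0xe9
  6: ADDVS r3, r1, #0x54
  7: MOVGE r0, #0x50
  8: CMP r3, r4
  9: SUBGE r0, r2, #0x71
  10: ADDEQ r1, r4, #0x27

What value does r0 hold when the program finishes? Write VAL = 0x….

[0] flags=1000 → (cmp)
[1] flags=1000 VC?T → r0=0x9e
[2] flags=1000 PL?F → skip
[3] flags=1000 NE?T → r0=0xa4
[4] flags=1010 → (cmp)
[5] flags=1010 LE?T → r1=0xe9
[6] flags=1010 VS?F → skip
[7] flags=1010 GE?F → skip
[8] flags=1000 → (cmp)
[9] flags=1000 GE?F → skip
[10] flags=1000 EQ?F → skip

VAL = 0xa4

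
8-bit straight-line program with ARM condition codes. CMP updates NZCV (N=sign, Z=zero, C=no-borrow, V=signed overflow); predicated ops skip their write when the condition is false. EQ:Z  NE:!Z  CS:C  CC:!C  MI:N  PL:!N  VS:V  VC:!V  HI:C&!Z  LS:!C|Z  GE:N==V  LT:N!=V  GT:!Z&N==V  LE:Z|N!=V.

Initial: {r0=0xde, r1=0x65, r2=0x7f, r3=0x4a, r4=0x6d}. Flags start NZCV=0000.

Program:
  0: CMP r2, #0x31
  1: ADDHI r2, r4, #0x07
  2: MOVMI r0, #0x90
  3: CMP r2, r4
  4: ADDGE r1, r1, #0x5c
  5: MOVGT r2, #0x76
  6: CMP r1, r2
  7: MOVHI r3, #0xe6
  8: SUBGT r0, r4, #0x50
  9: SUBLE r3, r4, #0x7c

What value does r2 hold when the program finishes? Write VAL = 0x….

VAL = 0x76

[0] flags=0010 → (cmp)
[1] flags=0010 HI?T → r2=0x74
[2] flags=0010 MI?F → skip
[3] flags=0010 → (cmp)
[4] flags=0010 GE?T → r1=0xc1
[5] flags=0010 GT?T → r2=0x76
[6] flags=0011 → (cmp)
[7] flags=0011 HI?T → r3=0xe6
[8] flags=0011 GT?F → skip
[9] flags=0011 LE?T → r3=0xf1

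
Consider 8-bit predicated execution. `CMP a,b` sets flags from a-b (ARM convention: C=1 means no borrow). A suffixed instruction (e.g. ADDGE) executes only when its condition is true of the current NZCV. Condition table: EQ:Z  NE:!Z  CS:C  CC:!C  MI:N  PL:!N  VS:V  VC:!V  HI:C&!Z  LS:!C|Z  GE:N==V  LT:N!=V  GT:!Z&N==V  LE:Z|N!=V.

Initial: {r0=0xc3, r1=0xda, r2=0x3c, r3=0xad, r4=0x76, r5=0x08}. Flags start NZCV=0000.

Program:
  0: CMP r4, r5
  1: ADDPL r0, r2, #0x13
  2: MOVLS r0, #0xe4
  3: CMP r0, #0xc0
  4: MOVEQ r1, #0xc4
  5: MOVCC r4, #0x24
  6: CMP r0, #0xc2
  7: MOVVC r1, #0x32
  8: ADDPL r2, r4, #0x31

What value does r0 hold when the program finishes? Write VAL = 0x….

0: ✓ CMP  NZCV=0010
1: ✓ ADDPL  r0←0x4f
2: · MOVLS
3: ✓ CMP  NZCV=1001
4: · MOVEQ
5: ✓ MOVCC  r4←0x24
6: ✓ CMP  NZCV=1001
7: · MOVVC
8: · ADDPL

VAL = 0x4f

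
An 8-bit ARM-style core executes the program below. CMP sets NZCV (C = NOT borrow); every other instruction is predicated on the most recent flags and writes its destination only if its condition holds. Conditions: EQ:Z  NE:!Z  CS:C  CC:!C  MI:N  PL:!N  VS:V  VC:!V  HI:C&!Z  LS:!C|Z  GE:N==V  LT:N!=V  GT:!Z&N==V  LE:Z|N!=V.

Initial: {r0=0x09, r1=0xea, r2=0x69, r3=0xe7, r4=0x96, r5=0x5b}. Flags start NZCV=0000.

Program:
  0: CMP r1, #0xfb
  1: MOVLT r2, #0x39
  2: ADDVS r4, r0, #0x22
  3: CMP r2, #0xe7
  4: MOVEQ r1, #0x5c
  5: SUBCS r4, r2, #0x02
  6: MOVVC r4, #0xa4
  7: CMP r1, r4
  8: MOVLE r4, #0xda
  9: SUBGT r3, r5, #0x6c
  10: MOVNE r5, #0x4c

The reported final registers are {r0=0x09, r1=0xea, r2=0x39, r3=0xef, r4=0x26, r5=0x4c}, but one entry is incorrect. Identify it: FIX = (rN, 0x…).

[0] flags=1000 → (cmp)
[1] flags=1000 LT?T → r2=0x39
[2] flags=1000 VS?F → skip
[3] flags=0000 → (cmp)
[4] flags=0000 EQ?F → skip
[5] flags=0000 CS?F → skip
[6] flags=0000 VC?T → r4=0xa4
[7] flags=0010 → (cmp)
[8] flags=0010 LE?F → skip
[9] flags=0010 GT?T → r3=0xef
[10] flags=0010 NE?T → r5=0x4c

FIX = (r4, 0xa4)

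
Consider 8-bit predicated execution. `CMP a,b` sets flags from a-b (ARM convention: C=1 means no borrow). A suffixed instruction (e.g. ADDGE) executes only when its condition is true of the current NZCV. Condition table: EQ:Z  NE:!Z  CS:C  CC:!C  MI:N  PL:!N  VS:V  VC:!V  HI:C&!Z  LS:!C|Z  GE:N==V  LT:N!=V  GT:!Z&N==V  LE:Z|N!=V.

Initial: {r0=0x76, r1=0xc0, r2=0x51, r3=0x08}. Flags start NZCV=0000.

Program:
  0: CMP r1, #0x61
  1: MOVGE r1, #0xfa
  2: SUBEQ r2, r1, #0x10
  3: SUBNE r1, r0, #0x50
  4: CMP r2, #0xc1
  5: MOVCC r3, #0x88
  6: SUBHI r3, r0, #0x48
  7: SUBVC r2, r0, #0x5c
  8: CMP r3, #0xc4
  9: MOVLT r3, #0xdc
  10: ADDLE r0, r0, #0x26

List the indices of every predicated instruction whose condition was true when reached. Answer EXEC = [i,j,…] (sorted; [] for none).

EXEC = [3,5,9,10]

0: ✓ CMP  NZCV=0011
1: · MOVGE
2: · SUBEQ
3: ✓ SUBNE  r1←0x26
4: ✓ CMP  NZCV=1001
5: ✓ MOVCC  r3←0x88
6: · SUBHI
7: · SUBVC
8: ✓ CMP  NZCV=1000
9: ✓ MOVLT  r3←0xdc
10: ✓ ADDLE  r0←0x9c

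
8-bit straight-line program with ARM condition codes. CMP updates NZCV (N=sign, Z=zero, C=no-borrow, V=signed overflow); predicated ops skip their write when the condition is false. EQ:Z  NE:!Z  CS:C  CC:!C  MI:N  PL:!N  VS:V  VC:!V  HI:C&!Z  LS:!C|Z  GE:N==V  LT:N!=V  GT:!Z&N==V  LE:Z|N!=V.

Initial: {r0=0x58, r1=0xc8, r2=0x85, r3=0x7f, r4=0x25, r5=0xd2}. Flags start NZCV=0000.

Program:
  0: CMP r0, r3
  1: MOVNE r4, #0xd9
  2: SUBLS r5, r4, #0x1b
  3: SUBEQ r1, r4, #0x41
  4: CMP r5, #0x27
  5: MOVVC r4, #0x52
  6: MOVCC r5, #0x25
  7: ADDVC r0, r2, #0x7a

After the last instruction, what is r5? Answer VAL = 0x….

0: ✓ CMP  NZCV=1000
1: ✓ MOVNE  r4←0xd9
2: ✓ SUBLS  r5←0xbe
3: · SUBEQ
4: ✓ CMP  NZCV=1010
5: ✓ MOVVC  r4←0x52
6: · MOVCC
7: ✓ ADDVC  r0←0xff

VAL = 0xbe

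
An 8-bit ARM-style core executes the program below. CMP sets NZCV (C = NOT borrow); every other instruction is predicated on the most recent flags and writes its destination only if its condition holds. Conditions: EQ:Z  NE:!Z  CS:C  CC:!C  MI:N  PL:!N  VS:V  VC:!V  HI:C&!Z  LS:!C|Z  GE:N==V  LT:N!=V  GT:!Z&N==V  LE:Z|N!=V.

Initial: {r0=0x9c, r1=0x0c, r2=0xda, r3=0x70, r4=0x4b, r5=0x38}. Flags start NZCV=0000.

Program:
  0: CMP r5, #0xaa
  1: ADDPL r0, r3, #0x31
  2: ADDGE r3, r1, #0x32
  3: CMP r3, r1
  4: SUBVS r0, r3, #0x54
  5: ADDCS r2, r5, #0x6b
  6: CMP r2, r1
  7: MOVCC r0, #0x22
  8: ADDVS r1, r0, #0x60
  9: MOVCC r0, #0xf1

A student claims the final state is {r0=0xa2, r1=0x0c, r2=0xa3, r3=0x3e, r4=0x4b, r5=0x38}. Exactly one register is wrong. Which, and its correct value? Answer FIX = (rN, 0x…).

[0] flags=1001 → (cmp)
[1] flags=1001 PL?F → skip
[2] flags=1001 GE?T → r3=0x3e
[3] flags=0010 → (cmp)
[4] flags=0010 VS?F → skip
[5] flags=0010 CS?T → r2=0xa3
[6] flags=1010 → (cmp)
[7] flags=1010 CC?F → skip
[8] flags=1010 VS?F → skip
[9] flags=1010 CC?F → skip

FIX = (r0, 0x9c)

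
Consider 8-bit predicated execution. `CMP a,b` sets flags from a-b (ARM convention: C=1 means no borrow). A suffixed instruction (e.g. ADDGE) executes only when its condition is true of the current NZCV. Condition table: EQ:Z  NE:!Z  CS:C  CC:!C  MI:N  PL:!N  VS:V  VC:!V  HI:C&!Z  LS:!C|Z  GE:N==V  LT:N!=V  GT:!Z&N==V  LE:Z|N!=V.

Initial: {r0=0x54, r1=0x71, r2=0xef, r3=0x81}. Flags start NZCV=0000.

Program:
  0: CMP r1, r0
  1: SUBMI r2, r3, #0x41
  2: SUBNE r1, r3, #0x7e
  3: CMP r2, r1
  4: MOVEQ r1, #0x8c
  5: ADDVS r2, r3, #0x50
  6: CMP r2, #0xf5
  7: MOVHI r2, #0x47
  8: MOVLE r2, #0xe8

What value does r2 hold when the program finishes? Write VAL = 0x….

[0] flags=0010 → (cmp)
[1] flags=0010 MI?F → skip
[2] flags=0010 NE?T → r1=0x03
[3] flags=1010 → (cmp)
[4] flags=1010 EQ?F → skip
[5] flags=1010 VS?F → skip
[6] flags=1000 → (cmp)
[7] flags=1000 HI?F → skip
[8] flags=1000 LE?T → r2=0xe8

VAL = 0xe8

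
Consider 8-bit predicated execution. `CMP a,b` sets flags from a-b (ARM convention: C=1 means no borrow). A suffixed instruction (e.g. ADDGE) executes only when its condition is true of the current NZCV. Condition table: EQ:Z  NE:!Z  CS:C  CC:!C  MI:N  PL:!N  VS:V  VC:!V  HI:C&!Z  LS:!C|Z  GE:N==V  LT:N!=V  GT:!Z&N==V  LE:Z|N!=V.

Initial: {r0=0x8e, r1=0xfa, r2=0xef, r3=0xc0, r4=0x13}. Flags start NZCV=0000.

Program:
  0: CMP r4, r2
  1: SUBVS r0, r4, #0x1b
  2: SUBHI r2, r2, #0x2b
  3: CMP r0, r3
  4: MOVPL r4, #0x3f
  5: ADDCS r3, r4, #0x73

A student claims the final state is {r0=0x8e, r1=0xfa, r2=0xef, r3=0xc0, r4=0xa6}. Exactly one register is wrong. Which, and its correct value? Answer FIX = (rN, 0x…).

FIX = (r4, 0x13)

[0] flags=0000 → (cmp)
[1] flags=0000 VS?F → skip
[2] flags=0000 HI?F → skip
[3] flags=1000 → (cmp)
[4] flags=1000 PL?F → skip
[5] flags=1000 CS?F → skip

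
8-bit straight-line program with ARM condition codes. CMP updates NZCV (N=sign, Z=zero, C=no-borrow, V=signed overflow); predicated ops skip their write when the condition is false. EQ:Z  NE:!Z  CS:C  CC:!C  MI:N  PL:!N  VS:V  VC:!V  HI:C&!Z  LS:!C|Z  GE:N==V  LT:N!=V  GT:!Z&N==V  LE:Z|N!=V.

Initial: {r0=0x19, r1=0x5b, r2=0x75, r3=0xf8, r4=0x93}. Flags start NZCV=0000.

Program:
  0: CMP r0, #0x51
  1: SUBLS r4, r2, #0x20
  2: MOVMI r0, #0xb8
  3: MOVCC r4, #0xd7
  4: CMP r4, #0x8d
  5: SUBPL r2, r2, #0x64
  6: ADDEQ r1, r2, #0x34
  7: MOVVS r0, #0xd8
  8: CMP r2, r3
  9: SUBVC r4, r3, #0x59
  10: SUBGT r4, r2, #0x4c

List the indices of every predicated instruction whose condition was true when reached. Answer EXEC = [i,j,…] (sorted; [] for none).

EXEC = [1,2,3,5,9,10]

[0] flags=1000 → (cmp)
[1] flags=1000 LS?T → r4=0x55
[2] flags=1000 MI?T → r0=0xb8
[3] flags=1000 CC?T → r4=0xd7
[4] flags=0010 → (cmp)
[5] flags=0010 PL?T → r2=0x11
[6] flags=0010 EQ?F → skip
[7] flags=0010 VS?F → skip
[8] flags=0000 → (cmp)
[9] flags=0000 VC?T → r4=0x9f
[10] flags=0000 GT?T → r4=0xc5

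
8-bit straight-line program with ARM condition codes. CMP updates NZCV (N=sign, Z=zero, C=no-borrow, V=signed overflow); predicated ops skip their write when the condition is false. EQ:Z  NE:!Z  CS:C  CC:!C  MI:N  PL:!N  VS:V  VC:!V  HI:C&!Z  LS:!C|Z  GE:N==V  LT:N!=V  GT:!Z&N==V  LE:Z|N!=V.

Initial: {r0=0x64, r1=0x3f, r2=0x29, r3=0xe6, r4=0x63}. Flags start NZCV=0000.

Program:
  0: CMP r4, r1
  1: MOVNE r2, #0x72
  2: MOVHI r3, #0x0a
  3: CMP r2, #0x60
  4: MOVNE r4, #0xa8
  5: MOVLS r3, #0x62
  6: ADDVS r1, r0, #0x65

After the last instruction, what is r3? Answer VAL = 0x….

[0] flags=0010 → (cmp)
[1] flags=0010 NE?T → r2=0x72
[2] flags=0010 HI?T → r3=0x0a
[3] flags=0010 → (cmp)
[4] flags=0010 NE?T → r4=0xa8
[5] flags=0010 LS?F → skip
[6] flags=0010 VS?F → skip

VAL = 0x0a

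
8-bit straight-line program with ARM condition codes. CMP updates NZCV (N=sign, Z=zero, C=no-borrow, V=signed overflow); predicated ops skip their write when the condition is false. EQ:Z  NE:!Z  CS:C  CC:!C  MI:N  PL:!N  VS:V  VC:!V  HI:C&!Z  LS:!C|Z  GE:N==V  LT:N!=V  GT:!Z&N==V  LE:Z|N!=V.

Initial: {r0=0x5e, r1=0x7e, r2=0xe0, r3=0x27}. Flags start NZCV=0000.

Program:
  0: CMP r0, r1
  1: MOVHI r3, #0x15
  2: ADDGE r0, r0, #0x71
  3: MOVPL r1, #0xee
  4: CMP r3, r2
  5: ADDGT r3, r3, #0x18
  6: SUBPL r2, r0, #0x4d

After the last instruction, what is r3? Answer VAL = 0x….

0: ✓ CMP  NZCV=1000
1: · MOVHI
2: · ADDGE
3: · MOVPL
4: ✓ CMP  NZCV=0000
5: ✓ ADDGT  r3←0x3f
6: ✓ SUBPL  r2←0x11

VAL = 0x3f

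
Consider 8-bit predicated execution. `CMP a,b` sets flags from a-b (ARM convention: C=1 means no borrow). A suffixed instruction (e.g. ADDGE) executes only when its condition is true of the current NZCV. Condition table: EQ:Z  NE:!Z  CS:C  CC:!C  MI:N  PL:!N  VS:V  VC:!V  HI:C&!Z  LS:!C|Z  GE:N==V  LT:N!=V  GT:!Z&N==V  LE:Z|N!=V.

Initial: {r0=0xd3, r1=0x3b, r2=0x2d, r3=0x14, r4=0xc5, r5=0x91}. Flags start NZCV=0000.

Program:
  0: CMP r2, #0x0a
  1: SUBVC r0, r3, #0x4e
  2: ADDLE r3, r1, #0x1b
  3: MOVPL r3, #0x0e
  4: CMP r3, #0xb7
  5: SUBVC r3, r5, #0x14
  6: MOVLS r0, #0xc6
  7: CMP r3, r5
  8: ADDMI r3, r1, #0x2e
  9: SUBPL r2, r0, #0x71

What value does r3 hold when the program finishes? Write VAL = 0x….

VAL = 0x69

0: ✓ CMP  NZCV=0010
1: ✓ SUBVC  r0←0xc6
2: · ADDLE
3: ✓ MOVPL  r3←0x0e
4: ✓ CMP  NZCV=0000
5: ✓ SUBVC  r3←0x7d
6: ✓ MOVLS  r0←0xc6
7: ✓ CMP  NZCV=1001
8: ✓ ADDMI  r3←0x69
9: · SUBPL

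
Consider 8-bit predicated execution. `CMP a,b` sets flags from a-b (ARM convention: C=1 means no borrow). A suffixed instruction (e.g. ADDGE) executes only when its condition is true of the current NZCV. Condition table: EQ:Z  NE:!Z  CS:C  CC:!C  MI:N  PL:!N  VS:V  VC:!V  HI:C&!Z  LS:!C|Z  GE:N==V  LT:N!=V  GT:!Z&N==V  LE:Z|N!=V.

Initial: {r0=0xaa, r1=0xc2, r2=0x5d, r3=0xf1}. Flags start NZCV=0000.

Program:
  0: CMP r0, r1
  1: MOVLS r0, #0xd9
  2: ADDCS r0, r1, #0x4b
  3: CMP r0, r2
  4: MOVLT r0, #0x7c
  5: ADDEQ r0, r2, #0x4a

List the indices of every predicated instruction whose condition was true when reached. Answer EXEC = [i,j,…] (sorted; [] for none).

EXEC = [1,4]

[0] flags=1000 → (cmp)
[1] flags=1000 LS?T → r0=0xd9
[2] flags=1000 CS?F → skip
[3] flags=0011 → (cmp)
[4] flags=0011 LT?T → r0=0x7c
[5] flags=0011 EQ?F → skip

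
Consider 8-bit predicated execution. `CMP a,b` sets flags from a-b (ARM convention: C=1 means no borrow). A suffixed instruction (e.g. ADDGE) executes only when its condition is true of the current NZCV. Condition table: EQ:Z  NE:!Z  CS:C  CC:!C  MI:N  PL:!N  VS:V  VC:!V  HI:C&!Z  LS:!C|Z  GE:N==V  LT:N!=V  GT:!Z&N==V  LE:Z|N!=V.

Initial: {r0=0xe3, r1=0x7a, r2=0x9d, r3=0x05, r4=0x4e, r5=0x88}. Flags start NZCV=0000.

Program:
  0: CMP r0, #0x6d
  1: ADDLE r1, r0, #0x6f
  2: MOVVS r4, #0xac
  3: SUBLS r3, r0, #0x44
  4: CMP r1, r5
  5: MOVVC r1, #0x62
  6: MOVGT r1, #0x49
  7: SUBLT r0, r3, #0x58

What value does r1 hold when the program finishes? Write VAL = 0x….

VAL = 0x49

0: ✓ CMP  NZCV=0011
1: ✓ ADDLE  r1←0x52
2: ✓ MOVVS  r4←0xac
3: · SUBLS
4: ✓ CMP  NZCV=1001
5: · MOVVC
6: ✓ MOVGT  r1←0x49
7: · SUBLT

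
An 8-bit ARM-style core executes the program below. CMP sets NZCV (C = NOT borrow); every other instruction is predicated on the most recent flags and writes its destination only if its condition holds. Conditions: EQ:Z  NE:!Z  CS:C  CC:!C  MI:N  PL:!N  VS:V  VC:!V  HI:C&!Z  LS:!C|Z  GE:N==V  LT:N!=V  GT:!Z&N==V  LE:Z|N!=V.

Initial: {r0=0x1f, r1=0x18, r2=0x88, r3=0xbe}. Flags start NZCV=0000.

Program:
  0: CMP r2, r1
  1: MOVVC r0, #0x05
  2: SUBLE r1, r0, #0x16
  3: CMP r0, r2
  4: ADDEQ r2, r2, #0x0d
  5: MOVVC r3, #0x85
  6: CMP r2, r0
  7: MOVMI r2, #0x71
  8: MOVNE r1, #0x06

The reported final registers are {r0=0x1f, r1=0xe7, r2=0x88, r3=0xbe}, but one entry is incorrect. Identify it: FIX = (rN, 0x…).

[0] flags=0011 → (cmp)
[1] flags=0011 VC?F → skip
[2] flags=0011 LE?T → r1=0x09
[3] flags=1001 → (cmp)
[4] flags=1001 EQ?F → skip
[5] flags=1001 VC?F → skip
[6] flags=0011 → (cmp)
[7] flags=0011 MI?F → skip
[8] flags=0011 NE?T → r1=0x06

FIX = (r1, 0x06)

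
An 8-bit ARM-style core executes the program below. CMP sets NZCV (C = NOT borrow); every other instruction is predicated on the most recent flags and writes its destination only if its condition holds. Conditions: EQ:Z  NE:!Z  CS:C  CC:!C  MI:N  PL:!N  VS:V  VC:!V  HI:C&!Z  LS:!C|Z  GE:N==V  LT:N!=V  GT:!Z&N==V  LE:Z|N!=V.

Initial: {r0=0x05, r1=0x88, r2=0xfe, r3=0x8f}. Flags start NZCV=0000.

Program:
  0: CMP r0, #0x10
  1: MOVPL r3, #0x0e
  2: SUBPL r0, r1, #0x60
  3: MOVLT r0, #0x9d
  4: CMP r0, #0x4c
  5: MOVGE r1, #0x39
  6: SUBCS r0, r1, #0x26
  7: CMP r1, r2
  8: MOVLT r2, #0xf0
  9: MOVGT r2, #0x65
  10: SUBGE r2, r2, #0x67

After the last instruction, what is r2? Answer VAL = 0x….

VAL = 0xf0

0: ✓ CMP  NZCV=1000
1: · MOVPL
2: · SUBPL
3: ✓ MOVLT  r0←0x9d
4: ✓ CMP  NZCV=0011
5: · MOVGE
6: ✓ SUBCS  r0←0x62
7: ✓ CMP  NZCV=1000
8: ✓ MOVLT  r2←0xf0
9: · MOVGT
10: · SUBGE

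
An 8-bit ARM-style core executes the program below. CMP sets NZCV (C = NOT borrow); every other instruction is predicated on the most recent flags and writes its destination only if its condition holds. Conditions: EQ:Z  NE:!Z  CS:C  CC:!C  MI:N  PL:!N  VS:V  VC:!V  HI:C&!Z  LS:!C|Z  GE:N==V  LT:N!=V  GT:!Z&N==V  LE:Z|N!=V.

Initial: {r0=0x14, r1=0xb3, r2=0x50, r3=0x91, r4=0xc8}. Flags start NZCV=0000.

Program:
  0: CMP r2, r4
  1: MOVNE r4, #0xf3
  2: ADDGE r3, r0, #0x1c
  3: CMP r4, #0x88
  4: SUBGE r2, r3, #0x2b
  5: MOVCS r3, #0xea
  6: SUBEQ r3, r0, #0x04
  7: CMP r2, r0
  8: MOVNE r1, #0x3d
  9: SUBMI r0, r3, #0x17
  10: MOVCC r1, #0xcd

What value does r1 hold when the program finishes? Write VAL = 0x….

VAL = 0xcd

0: ✓ CMP  NZCV=1001
1: ✓ MOVNE  r4←0xf3
2: ✓ ADDGE  r3←0x30
3: ✓ CMP  NZCV=0010
4: ✓ SUBGE  r2←0x05
5: ✓ MOVCS  r3←0xea
6: · SUBEQ
7: ✓ CMP  NZCV=1000
8: ✓ MOVNE  r1←0x3d
9: ✓ SUBMI  r0←0xd3
10: ✓ MOVCC  r1←0xcd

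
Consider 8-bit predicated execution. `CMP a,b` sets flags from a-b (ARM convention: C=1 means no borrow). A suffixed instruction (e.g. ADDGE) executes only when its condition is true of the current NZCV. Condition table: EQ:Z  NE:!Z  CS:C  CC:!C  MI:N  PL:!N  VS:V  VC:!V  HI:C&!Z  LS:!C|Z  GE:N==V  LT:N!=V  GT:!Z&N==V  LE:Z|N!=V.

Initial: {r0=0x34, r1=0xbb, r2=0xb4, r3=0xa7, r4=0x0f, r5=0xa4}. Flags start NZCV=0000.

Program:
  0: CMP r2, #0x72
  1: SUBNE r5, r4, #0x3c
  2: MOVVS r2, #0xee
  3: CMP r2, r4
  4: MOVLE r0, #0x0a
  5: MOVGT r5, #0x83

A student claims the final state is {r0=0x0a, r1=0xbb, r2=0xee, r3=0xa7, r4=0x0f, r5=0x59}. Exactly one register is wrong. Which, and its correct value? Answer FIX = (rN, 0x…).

[0] flags=0011 → (cmp)
[1] flags=0011 NE?T → r5=0xd3
[2] flags=0011 VS?T → r2=0xee
[3] flags=1010 → (cmp)
[4] flags=1010 LE?T → r0=0x0a
[5] flags=1010 GT?F → skip

FIX = (r5, 0xd3)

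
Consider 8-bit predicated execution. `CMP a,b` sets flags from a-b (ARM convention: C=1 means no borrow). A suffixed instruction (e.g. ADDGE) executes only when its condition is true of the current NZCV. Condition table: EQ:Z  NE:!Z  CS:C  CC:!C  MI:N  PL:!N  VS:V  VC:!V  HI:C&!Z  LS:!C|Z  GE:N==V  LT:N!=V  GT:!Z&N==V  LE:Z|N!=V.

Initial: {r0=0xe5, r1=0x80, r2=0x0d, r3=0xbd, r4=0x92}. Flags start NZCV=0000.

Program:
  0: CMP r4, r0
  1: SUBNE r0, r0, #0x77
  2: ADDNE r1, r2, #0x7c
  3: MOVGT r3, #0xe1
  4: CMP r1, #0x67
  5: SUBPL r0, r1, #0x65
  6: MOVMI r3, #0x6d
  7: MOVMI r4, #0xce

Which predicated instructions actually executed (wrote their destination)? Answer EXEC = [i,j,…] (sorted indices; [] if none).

[0] flags=1000 → (cmp)
[1] flags=1000 NE?T → r0=0x6e
[2] flags=1000 NE?T → r1=0x89
[3] flags=1000 GT?F → skip
[4] flags=0011 → (cmp)
[5] flags=0011 PL?T → r0=0x24
[6] flags=0011 MI?F → skip
[7] flags=0011 MI?F → skip

EXEC = [1,2,5]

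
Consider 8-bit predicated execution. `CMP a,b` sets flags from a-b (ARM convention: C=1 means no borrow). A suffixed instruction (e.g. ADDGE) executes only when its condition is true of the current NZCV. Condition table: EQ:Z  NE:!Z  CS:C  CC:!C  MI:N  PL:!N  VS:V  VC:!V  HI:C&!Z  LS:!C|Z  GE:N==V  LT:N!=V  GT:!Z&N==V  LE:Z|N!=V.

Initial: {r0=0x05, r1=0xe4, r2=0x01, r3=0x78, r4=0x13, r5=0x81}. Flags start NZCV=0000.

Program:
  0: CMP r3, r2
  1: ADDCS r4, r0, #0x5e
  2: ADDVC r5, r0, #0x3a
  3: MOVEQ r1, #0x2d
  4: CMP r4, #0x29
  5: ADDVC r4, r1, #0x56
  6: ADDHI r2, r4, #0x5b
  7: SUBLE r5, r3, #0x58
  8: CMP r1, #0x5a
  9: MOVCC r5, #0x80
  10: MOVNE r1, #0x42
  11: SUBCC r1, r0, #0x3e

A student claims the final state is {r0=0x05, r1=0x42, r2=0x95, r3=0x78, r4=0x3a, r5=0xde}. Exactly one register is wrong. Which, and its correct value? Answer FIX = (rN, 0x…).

[0] flags=0010 → (cmp)
[1] flags=0010 CS?T → r4=0x63
[2] flags=0010 VC?T → r5=0x3f
[3] flags=0010 EQ?F → skip
[4] flags=0010 → (cmp)
[5] flags=0010 VC?T → r4=0x3a
[6] flags=0010 HI?T → r2=0x95
[7] flags=0010 LE?F → skip
[8] flags=1010 → (cmp)
[9] flags=1010 CC?F → skip
[10] flags=1010 NE?T → r1=0x42
[11] flags=1010 CC?F → skip

FIX = (r5, 0x3f)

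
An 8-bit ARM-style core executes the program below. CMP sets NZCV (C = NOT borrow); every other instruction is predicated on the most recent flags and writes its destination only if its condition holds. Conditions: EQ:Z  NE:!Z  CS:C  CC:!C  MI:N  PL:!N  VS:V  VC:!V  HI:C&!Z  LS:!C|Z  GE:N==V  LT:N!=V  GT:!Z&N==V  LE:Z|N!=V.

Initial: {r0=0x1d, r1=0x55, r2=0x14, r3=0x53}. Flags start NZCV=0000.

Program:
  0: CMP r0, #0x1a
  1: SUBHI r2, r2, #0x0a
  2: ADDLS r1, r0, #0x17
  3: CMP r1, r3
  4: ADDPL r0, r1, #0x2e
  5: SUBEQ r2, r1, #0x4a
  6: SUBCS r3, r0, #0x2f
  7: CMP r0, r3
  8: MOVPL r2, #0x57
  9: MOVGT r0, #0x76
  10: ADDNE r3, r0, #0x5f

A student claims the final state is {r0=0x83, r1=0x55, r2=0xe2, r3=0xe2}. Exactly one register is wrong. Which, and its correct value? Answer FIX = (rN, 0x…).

[0] flags=0010 → (cmp)
[1] flags=0010 HI?T → r2=0x0a
[2] flags=0010 LS?F → skip
[3] flags=0010 → (cmp)
[4] flags=0010 PL?T → r0=0x83
[5] flags=0010 EQ?F → skip
[6] flags=0010 CS?T → r3=0x54
[7] flags=0011 → (cmp)
[8] flags=0011 PL?T → r2=0x57
[9] flags=0011 GT?F → skip
[10] flags=0011 NE?T → r3=0xe2

FIX = (r2, 0x57)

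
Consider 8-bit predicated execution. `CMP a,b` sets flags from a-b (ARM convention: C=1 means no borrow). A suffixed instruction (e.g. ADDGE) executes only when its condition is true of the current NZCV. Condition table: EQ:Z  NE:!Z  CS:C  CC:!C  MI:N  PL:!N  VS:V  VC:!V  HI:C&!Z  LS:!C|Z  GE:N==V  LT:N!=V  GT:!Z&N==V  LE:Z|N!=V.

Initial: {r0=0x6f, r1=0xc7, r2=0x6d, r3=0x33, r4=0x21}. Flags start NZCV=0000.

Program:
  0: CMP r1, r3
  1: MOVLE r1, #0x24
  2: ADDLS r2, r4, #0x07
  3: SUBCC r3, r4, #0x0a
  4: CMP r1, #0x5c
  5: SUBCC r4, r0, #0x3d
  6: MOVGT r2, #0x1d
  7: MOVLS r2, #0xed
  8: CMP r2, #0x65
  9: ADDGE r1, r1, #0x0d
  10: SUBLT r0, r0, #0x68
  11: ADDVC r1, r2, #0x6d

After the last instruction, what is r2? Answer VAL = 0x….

VAL = 0xed

[0] flags=1010 → (cmp)
[1] flags=1010 LE?T → r1=0x24
[2] flags=1010 LS?F → skip
[3] flags=1010 CC?F → skip
[4] flags=1000 → (cmp)
[5] flags=1000 CC?T → r4=0x32
[6] flags=1000 GT?F → skip
[7] flags=1000 LS?T → r2=0xed
[8] flags=1010 → (cmp)
[9] flags=1010 GE?F → skip
[10] flags=1010 LT?T → r0=0x07
[11] flags=1010 VC?T → r1=0x5a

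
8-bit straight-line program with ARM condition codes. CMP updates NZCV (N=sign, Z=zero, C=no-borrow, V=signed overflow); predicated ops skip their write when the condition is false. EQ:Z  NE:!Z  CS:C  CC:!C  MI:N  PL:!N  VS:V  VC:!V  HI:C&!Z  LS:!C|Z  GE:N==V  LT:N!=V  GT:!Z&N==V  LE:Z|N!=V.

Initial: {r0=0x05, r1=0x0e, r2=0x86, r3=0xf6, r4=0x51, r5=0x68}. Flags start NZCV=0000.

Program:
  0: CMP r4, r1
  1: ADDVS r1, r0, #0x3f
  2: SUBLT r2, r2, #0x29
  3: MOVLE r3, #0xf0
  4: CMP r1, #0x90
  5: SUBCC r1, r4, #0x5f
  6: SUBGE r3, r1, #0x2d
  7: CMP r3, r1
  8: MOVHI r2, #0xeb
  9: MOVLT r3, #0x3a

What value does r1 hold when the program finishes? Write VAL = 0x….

VAL = 0xf2

0: ✓ CMP  NZCV=0010
1: · ADDVS
2: · SUBLT
3: · MOVLE
4: ✓ CMP  NZCV=0000
5: ✓ SUBCC  r1←0xf2
6: ✓ SUBGE  r3←0xc5
7: ✓ CMP  NZCV=1000
8: · MOVHI
9: ✓ MOVLT  r3←0x3a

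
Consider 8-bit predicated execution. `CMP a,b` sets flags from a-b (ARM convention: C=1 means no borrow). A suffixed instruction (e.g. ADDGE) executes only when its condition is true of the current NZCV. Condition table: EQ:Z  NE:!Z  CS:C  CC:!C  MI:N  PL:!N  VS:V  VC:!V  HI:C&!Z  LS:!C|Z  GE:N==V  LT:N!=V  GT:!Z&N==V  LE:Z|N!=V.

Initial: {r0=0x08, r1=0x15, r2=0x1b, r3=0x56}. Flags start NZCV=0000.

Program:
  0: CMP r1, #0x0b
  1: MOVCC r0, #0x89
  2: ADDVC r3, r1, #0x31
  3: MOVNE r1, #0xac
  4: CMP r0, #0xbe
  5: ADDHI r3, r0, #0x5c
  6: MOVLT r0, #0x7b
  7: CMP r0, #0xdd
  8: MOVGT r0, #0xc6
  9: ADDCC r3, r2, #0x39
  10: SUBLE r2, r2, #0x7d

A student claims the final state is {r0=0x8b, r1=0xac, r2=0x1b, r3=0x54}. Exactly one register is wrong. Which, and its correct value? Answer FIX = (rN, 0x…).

FIX = (r0, 0xc6)

[0] flags=0010 → (cmp)
[1] flags=0010 CC?F → skip
[2] flags=0010 VC?T → r3=0x46
[3] flags=0010 NE?T → r1=0xac
[4] flags=0000 → (cmp)
[5] flags=0000 HI?F → skip
[6] flags=0000 LT?F → skip
[7] flags=0000 → (cmp)
[8] flags=0000 GT?T → r0=0xc6
[9] flags=0000 CC?T → r3=0x54
[10] flags=0000 LE?F → skip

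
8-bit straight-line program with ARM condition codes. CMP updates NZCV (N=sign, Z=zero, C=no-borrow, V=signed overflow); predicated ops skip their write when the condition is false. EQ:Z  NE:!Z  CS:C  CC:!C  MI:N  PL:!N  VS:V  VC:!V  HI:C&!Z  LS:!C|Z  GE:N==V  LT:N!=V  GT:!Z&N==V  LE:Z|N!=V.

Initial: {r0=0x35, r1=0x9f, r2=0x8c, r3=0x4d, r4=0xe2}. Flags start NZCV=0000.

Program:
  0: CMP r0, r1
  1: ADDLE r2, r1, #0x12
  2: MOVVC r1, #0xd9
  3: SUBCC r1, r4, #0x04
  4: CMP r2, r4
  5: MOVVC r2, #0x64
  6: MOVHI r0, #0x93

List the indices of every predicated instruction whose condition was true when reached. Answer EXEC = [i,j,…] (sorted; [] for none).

EXEC = [3,5]

0: ✓ CMP  NZCV=1001
1: · ADDLE
2: · MOVVC
3: ✓ SUBCC  r1←0xde
4: ✓ CMP  NZCV=1000
5: ✓ MOVVC  r2←0x64
6: · MOVHI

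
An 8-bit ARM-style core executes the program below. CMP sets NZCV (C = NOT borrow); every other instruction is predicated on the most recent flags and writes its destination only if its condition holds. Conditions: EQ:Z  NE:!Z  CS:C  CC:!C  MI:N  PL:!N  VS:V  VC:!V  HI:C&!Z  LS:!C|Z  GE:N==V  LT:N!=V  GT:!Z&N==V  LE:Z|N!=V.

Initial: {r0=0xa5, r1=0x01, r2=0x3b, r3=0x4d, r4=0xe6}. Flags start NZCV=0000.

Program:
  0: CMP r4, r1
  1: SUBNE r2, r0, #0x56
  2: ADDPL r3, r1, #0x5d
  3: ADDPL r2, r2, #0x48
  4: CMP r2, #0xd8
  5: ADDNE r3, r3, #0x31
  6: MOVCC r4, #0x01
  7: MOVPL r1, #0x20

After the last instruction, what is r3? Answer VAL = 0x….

0: ✓ CMP  NZCV=1010
1: ✓ SUBNE  r2←0x4f
2: · ADDPL
3: · ADDPL
4: ✓ CMP  NZCV=0000
5: ✓ ADDNE  r3←0x7e
6: ✓ MOVCC  r4←0x01
7: ✓ MOVPL  r1←0x20

VAL = 0x7e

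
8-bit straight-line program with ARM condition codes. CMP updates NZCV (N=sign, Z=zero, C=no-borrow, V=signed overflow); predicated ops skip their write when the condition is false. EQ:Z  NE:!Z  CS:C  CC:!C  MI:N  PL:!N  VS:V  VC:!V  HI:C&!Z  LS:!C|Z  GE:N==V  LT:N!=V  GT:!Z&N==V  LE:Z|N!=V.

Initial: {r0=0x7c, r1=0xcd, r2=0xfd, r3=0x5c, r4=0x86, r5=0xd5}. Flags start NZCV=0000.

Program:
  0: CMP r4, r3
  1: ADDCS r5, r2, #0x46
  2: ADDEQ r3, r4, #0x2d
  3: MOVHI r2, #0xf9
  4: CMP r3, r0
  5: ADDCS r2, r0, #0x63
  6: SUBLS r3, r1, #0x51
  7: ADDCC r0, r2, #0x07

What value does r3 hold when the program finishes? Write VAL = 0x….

VAL = 0x7c

0: ✓ CMP  NZCV=0011
1: ✓ ADDCS  r5←0x43
2: · ADDEQ
3: ✓ MOVHI  r2←0xf9
4: ✓ CMP  NZCV=1000
5: · ADDCS
6: ✓ SUBLS  r3←0x7c
7: ✓ ADDCC  r0←0x00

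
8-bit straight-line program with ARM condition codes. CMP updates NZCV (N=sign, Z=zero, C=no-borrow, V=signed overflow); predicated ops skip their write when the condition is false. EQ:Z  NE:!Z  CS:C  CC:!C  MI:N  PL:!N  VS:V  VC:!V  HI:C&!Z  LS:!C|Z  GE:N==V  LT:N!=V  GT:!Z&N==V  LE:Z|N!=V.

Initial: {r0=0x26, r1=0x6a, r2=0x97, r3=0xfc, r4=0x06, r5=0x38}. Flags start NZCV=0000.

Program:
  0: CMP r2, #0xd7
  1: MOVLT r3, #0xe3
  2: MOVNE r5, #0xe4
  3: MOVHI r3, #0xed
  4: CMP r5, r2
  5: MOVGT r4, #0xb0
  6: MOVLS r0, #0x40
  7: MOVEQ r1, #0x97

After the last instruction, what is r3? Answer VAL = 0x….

VAL = 0xe3

[0] flags=1000 → (cmp)
[1] flags=1000 LT?T → r3=0xe3
[2] flags=1000 NE?T → r5=0xe4
[3] flags=1000 HI?F → skip
[4] flags=0010 → (cmp)
[5] flags=0010 GT?T → r4=0xb0
[6] flags=0010 LS?F → skip
[7] flags=0010 EQ?F → skip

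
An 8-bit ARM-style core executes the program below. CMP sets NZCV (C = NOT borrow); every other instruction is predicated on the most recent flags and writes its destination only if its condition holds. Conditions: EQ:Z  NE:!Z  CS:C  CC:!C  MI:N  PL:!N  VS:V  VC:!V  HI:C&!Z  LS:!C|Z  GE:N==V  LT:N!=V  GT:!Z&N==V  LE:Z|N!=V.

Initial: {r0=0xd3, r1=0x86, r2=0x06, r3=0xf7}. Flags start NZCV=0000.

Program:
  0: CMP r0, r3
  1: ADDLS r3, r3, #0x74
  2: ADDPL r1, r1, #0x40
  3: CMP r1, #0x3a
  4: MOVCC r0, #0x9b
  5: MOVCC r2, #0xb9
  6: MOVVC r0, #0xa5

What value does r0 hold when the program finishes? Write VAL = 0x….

VAL = 0xd3

[0] flags=1000 → (cmp)
[1] flags=1000 LS?T → r3=0x6b
[2] flags=1000 PL?F → skip
[3] flags=0011 → (cmp)
[4] flags=0011 CC?F → skip
[5] flags=0011 CC?F → skip
[6] flags=0011 VC?F → skip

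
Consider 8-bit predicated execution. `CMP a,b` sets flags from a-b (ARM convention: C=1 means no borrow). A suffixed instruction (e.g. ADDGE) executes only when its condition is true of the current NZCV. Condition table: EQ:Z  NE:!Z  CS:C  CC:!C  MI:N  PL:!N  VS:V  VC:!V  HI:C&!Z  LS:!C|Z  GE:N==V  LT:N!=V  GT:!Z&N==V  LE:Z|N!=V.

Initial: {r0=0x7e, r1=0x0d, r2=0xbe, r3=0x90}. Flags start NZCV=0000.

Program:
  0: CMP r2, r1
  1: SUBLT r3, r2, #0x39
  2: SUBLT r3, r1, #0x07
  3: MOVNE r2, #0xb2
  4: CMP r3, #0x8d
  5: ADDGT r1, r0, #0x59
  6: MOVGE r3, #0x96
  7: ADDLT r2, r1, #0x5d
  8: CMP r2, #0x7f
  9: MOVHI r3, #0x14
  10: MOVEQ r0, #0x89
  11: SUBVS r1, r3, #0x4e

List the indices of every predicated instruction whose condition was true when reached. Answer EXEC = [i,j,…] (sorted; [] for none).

EXEC = [1,2,3,5,6,9,11]

0: ✓ CMP  NZCV=1010
1: ✓ SUBLT  r3←0x85
2: ✓ SUBLT  r3←0x06
3: ✓ MOVNE  r2←0xb2
4: ✓ CMP  NZCV=0000
5: ✓ ADDGT  r1←0xd7
6: ✓ MOVGE  r3←0x96
7: · ADDLT
8: ✓ CMP  NZCV=0011
9: ✓ MOVHI  r3←0x14
10: · MOVEQ
11: ✓ SUBVS  r1←0xc6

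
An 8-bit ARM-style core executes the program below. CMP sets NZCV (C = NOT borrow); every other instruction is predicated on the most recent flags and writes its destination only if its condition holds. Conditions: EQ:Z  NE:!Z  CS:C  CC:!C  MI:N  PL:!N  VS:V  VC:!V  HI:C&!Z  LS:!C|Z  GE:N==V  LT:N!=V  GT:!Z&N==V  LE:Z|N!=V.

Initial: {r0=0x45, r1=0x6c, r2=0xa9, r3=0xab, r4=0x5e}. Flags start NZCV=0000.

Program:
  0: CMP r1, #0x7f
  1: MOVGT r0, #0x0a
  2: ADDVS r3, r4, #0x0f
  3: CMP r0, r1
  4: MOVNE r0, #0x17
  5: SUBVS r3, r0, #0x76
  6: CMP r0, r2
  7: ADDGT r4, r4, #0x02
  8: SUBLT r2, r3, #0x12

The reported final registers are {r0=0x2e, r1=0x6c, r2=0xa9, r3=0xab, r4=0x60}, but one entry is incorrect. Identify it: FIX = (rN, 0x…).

0: ✓ CMP  NZCV=1000
1: · MOVGT
2: · ADDVS
3: ✓ CMP  NZCV=1000
4: ✓ MOVNE  r0←0x17
5: · SUBVS
6: ✓ CMP  NZCV=0000
7: ✓ ADDGT  r4←0x60
8: · SUBLT

FIX = (r0, 0x17)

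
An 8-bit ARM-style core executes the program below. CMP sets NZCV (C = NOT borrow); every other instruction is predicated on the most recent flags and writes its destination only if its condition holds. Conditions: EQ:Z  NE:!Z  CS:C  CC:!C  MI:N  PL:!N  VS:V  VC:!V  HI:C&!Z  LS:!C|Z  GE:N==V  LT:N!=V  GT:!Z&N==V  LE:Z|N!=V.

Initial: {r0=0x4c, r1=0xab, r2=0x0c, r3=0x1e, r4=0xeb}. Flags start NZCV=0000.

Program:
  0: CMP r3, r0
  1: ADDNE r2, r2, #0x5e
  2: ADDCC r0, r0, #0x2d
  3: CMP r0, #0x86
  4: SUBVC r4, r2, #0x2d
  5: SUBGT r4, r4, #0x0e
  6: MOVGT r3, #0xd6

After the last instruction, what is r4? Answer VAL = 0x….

VAL = 0xdd

[0] flags=1000 → (cmp)
[1] flags=1000 NE?T → r2=0x6a
[2] flags=1000 CC?T → r0=0x79
[3] flags=1001 → (cmp)
[4] flags=1001 VC?F → skip
[5] flags=1001 GT?T → r4=0xdd
[6] flags=1001 GT?T → r3=0xd6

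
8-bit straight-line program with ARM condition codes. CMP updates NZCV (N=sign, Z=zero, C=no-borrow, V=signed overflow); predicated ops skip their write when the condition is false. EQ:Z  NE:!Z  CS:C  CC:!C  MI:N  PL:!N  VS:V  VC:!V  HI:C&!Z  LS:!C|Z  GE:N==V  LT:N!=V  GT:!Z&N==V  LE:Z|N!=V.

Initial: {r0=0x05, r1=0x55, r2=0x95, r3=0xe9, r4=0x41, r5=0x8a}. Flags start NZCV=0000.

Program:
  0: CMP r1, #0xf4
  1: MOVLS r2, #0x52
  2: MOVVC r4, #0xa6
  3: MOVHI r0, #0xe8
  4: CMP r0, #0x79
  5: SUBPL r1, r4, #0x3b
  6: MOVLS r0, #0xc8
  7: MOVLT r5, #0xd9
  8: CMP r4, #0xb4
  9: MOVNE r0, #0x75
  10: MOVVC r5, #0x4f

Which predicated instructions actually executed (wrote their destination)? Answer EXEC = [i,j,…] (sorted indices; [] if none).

EXEC = [1,2,6,7,9,10]

0: ✓ CMP  NZCV=0000
1: ✓ MOVLS  r2←0x52
2: ✓ MOVVC  r4←0xa6
3: · MOVHI
4: ✓ CMP  NZCV=1000
5: · SUBPL
6: ✓ MOVLS  r0←0xc8
7: ✓ MOVLT  r5←0xd9
8: ✓ CMP  NZCV=1000
9: ✓ MOVNE  r0←0x75
10: ✓ MOVVC  r5←0x4f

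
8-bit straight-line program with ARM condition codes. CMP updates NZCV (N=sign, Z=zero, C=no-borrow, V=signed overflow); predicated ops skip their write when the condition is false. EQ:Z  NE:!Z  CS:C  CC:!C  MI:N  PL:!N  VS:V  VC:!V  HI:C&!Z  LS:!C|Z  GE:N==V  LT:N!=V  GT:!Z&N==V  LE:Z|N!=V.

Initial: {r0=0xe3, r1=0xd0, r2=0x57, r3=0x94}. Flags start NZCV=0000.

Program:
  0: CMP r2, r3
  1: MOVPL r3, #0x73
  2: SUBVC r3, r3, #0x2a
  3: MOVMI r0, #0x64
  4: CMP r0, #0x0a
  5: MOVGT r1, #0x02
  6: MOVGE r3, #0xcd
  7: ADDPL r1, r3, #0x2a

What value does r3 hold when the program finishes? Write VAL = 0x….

[0] flags=1001 → (cmp)
[1] flags=1001 PL?F → skip
[2] flags=1001 VC?F → skip
[3] flags=1001 MI?T → r0=0x64
[4] flags=0010 → (cmp)
[5] flags=0010 GT?T → r1=0x02
[6] flags=0010 GE?T → r3=0xcd
[7] flags=0010 PL?T → r1=0xf7

VAL = 0xcd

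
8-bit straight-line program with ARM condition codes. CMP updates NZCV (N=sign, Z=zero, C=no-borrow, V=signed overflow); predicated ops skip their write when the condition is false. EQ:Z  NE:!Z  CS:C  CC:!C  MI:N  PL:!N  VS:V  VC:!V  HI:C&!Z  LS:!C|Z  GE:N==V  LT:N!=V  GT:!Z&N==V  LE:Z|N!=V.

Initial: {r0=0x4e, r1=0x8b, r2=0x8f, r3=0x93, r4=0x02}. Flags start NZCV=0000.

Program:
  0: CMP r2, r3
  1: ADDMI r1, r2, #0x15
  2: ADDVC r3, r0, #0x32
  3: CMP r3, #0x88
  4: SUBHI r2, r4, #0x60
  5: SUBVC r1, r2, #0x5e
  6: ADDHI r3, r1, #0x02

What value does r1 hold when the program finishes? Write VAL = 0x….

0: ✓ CMP  NZCV=1000
1: ✓ ADDMI  r1←0xa4
2: ✓ ADDVC  r3←0x80
3: ✓ CMP  NZCV=1000
4: · SUBHI
5: ✓ SUBVC  r1←0x31
6: · ADDHI

VAL = 0x31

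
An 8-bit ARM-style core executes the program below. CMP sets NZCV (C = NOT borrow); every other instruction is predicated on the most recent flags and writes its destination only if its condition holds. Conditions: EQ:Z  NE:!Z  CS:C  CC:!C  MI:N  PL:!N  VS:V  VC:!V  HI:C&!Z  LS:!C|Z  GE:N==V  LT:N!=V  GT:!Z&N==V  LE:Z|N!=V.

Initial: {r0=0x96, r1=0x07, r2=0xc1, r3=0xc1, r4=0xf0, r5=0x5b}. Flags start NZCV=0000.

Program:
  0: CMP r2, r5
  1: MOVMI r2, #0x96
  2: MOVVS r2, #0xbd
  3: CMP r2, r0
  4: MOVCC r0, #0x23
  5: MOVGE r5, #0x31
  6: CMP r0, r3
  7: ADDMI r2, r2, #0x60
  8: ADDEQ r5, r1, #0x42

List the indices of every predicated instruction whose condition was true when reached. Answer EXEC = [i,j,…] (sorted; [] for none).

0: ✓ CMP  NZCV=0011
1: · MOVMI
2: ✓ MOVVS  r2←0xbd
3: ✓ CMP  NZCV=0010
4: · MOVCC
5: ✓ MOVGE  r5←0x31
6: ✓ CMP  NZCV=1000
7: ✓ ADDMI  r2←0x1d
8: · ADDEQ

EXEC = [2,5,7]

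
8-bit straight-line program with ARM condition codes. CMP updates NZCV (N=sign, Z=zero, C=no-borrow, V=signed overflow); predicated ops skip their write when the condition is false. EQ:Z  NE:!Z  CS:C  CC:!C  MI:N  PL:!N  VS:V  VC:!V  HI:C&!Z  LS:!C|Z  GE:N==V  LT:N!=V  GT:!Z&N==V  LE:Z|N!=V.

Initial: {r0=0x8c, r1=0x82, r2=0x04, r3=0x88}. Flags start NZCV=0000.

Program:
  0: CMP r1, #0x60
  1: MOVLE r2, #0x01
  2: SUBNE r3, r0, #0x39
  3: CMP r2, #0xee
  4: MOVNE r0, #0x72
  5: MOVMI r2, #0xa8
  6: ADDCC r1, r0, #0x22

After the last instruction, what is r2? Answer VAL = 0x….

[0] flags=0011 → (cmp)
[1] flags=0011 LE?T → r2=0x01
[2] flags=0011 NE?T → r3=0x53
[3] flags=0000 → (cmp)
[4] flags=0000 NE?T → r0=0x72
[5] flags=0000 MI?F → skip
[6] flags=0000 CC?T → r1=0x94

VAL = 0x01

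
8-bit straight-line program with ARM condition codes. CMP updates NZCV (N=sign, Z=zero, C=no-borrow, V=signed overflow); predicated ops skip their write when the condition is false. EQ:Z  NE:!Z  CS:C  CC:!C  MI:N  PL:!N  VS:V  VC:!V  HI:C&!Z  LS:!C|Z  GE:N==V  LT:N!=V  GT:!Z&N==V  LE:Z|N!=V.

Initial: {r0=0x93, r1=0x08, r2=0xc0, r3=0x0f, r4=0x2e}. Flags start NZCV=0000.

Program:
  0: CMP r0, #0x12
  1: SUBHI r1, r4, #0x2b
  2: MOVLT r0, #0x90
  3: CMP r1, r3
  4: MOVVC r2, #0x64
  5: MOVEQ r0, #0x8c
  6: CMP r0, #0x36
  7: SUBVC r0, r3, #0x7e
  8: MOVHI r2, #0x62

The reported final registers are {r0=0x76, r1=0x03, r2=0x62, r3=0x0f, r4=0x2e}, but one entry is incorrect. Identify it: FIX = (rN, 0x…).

FIX = (r0, 0x90)

0: ✓ CMP  NZCV=1010
1: ✓ SUBHI  r1←0x03
2: ✓ MOVLT  r0←0x90
3: ✓ CMP  NZCV=1000
4: ✓ MOVVC  r2←0x64
5: · MOVEQ
6: ✓ CMP  NZCV=0011
7: · SUBVC
8: ✓ MOVHI  r2←0x62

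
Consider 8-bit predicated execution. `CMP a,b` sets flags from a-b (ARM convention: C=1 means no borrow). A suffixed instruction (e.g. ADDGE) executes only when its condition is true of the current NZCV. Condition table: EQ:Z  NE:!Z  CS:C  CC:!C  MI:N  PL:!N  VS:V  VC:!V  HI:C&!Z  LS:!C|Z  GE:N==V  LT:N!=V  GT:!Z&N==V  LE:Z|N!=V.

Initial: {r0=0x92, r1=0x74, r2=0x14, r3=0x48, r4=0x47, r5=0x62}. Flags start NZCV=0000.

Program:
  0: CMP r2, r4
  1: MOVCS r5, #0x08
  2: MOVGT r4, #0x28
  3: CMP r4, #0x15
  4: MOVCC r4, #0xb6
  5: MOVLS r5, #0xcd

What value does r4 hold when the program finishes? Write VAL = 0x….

VAL = 0x47

[0] flags=1000 → (cmp)
[1] flags=1000 CS?F → skip
[2] flags=1000 GT?F → skip
[3] flags=0010 → (cmp)
[4] flags=0010 CC?F → skip
[5] flags=0010 LS?F → skip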